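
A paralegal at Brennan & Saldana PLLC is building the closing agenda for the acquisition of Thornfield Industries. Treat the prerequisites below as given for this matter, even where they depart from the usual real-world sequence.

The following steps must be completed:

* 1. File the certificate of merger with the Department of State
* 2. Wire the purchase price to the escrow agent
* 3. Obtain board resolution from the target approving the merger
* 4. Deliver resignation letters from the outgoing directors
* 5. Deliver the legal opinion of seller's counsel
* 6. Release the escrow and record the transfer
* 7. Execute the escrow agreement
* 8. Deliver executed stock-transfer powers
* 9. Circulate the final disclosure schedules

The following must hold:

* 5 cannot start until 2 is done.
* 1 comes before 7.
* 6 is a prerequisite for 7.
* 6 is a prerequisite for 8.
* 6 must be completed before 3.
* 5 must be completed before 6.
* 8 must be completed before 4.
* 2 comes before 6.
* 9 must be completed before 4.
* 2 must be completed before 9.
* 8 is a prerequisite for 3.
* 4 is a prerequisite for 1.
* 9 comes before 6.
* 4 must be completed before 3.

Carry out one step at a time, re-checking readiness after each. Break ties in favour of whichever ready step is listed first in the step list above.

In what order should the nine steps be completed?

2, 5, 9, 6, 8, 4, 1, 3, 7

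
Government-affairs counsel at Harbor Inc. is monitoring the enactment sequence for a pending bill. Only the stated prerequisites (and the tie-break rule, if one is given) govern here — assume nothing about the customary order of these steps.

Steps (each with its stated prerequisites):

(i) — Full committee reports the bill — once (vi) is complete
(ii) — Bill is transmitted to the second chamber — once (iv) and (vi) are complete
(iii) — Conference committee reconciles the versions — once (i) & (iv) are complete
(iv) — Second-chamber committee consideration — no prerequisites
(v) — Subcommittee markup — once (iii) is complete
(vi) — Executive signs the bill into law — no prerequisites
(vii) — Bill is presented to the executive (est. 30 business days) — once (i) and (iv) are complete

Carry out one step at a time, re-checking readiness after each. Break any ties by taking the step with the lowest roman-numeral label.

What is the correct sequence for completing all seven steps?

(iv), (vi), (i), (ii), (iii), (v), (vii)

(iv) and (vi) have no prerequisites; (iv) has the earlier label, so (iv) is first.
(vi) is the only step now ready → (vi).
(i) and (ii) are both available; (i) has the earlier label → (i).
(iii) and (vii) now also ready, so the ready set is {(ii), (iii), (vii)}; (ii) has the earlier label → (ii).
Now (iii) and (vii) have their prerequisites met. (iii) has the earlier label, so (iii) next.
(v) now also ready, so the ready set is {(v), (vii)}; (v) has the earlier label → (v).
(vii) needed (i) and (iv), now all done → (vii).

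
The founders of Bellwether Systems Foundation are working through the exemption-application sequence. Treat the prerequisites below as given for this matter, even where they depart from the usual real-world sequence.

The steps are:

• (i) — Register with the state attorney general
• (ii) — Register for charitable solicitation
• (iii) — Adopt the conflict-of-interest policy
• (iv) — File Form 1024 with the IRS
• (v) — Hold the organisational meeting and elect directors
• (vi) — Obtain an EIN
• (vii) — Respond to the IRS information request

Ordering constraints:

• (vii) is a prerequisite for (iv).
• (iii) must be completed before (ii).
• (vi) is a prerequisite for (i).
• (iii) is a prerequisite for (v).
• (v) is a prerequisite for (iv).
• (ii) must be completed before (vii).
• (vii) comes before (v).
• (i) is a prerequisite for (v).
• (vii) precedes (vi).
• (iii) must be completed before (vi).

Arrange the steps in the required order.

(iii), (ii), (vii), (vi), (i), (v), (iv)

(iii) is the only step with nothing outstanding, so it goes first.
Next only (ii) has its prerequisites met → (ii).
(vii) needed (ii), now all done → (vii).
(vi) is the only step now ready → (vi).
(i) needed (vi), now all done → (i).
(v) needed (i), (iii) and (vii), now all done → (v).
(iv) needed (v) and (vii), now all done → (iv).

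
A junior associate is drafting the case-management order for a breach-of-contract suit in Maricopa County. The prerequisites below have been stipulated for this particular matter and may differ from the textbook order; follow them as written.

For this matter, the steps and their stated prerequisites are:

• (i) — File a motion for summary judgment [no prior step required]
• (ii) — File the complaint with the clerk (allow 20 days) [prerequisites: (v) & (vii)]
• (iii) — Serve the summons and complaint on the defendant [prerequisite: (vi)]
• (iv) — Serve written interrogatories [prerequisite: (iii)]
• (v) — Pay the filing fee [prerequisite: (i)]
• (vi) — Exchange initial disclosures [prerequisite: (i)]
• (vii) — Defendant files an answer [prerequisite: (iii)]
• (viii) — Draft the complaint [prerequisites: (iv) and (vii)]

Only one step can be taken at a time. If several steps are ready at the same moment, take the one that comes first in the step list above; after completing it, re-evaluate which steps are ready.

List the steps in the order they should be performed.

(i), (v), (vi), (iii), (iv), (vii), (ii), (viii)

Only (i) has no prerequisites, so it is first.
(v) and (vi) are both available; (v) is listed earlier → (v).
(vi) needed (i), now all done → (vi).
That leaves (iii) as the only ready step → (iii).
Now (iv) and (vii) have their prerequisites met. (iv) is listed earlier, so (iv) next.
(vii) is the only step now ready → (vii).
Ready: (ii) and (viii). (ii) is listed earlier → (ii).
Next only (viii) has its prerequisites met → (viii).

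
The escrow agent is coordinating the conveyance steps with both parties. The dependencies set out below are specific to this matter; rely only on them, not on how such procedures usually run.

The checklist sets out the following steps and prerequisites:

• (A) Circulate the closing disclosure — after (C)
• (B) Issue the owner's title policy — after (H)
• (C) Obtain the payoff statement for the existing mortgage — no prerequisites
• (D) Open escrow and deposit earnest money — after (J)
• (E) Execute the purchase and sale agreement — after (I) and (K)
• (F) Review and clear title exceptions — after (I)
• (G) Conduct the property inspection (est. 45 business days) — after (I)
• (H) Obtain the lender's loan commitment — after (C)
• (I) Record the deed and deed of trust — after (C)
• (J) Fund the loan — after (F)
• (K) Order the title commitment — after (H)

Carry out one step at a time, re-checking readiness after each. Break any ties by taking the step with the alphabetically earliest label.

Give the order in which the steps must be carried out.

Only (C) has no prerequisites, so it is first.
(A), (H) and (I) are all available; (A) has the earlier label → (A).
Ready: (H) and (I). (H) has the earlier label → (H).
(B) and (K) now also ready, so the ready set is {(B), (I), (K)}; (B) has the earlier label → (B).
(I) and (K) are both available; (I) has the earlier label → (I).
Now (F), (G) and (K) have their prerequisites met. (F) has the earlier label, so (F) next.
Now (G), (J) and (K) have their prerequisites met. (G) has the earlier label, so (G) next.
(J) and (K) are both available; (J) has the earlier label → (J).
(D) now also ready, so the ready set is {(D), (K)}; (D) has the earlier label → (D).
(K) needed (H), now all done → (K).
That leaves (E) as the only ready step → (E).

(C), (A), (H), (B), (I), (F), (G), (J), (D), (K), (E)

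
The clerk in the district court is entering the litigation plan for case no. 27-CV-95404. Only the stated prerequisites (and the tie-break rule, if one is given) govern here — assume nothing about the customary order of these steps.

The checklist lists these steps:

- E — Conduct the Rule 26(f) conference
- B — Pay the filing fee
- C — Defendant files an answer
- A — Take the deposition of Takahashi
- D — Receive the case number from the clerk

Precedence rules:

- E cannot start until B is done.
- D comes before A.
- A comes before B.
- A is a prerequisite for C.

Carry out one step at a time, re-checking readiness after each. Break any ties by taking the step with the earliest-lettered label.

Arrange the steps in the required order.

D, A, B, C, E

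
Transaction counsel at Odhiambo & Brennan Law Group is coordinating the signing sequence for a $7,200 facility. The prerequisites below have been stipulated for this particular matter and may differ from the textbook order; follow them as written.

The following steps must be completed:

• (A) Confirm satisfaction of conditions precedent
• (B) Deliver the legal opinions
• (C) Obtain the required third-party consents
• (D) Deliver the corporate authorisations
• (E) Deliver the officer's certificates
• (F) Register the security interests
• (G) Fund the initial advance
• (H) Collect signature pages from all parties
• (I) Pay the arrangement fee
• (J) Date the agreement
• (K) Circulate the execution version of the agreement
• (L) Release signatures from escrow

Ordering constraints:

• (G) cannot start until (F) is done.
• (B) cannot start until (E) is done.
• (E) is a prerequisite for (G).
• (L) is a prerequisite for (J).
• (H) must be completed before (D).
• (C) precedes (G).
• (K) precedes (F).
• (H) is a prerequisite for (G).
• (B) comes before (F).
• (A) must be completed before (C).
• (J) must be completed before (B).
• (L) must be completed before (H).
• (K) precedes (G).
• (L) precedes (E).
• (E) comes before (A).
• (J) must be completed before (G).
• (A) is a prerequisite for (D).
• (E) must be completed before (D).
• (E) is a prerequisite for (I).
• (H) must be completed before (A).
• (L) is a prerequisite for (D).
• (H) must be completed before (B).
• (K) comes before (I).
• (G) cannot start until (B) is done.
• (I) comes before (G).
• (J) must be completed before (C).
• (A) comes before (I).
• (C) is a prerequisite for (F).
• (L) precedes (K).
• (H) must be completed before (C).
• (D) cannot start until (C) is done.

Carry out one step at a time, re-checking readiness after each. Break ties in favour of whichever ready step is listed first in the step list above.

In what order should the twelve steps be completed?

(L), (E), (H), (A), (J), (B), (C), (D), (K), (F), (I), (G)

Only (L) has no prerequisites, so it is first.
Now (E), (H), (J) and (K) have their prerequisites met. (E) is listed earlier, so (E) next.
(H), (J) and (K) are all available; (H) is listed earlier → (H).
(A) now also ready, so the ready set is {(A), (J), (K)}; (A) is listed earlier → (A).
(J) and (K) are both available; (J) is listed earlier → (J).
Now (B), (C) and (K) have their prerequisites met. (B) is listed earlier, so (B) next.
Now (C) and (K) have their prerequisites met. (C) is listed earlier, so (C) next.
(D) now also ready, so the ready set is {(D), (K)}; (D) is listed earlier → (D).
(K) needed (L), now all done → (K).
Now (F) and (I) have their prerequisites met. (F) is listed earlier, so (F) next.
(I) needed (A), (E) and (K), now all done → (I).
(G) needed (B), (C), (E), (F), (H), (I), (J) and (K), now all done → (G).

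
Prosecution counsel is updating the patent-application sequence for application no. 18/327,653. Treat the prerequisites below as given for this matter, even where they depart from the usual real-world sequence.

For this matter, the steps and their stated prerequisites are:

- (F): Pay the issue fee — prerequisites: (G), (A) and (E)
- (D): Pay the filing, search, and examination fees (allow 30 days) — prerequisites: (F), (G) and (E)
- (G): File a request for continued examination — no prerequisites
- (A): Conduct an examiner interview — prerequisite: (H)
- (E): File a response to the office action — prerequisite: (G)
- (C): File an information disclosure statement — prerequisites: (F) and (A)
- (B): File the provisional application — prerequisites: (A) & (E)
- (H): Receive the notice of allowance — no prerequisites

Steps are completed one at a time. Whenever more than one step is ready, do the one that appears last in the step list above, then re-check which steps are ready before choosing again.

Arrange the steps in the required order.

(H) → (A) → (G) → (E) → (B) → (F) → (C) → (D)

Nothing is required for (H) and (G). (H) is listed later → (H) first.
(A) now also ready, so the ready set is {(A), (G)}; (A) is listed later → (A).
(G) is the only step now ready → (G).
Next only (E) has its prerequisites met → (E).
Ready: (B) and (F). (B) is listed later → (B).
(F) needed (E), (A) and (G), now all done → (F).
(C) and (D) are both available; (C) is listed later → (C).
(D) needed (E), (G) and (F), now all done → (D).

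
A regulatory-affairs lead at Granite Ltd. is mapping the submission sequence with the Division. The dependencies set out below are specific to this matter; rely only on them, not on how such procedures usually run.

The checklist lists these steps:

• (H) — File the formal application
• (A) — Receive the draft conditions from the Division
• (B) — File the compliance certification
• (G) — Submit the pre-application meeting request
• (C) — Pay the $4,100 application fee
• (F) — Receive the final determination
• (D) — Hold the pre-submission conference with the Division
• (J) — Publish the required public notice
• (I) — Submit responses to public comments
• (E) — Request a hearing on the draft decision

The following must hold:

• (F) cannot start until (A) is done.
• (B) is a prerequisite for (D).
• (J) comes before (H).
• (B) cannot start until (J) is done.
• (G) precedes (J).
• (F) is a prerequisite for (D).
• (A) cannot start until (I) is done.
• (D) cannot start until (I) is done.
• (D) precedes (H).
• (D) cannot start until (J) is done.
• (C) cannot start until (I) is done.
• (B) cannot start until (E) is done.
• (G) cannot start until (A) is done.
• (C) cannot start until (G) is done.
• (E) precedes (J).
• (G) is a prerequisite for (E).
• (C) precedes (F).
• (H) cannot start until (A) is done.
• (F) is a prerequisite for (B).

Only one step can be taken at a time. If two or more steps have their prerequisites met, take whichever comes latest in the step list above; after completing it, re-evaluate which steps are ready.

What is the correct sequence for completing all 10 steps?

Only (I) has no prerequisites, so it is first.
Next only (A) has its prerequisites met → (A).
Next only (G) has its prerequisites met → (G).
Ready: (E) and (C). (E) is listed later → (E).
Ready: (J) and (C). (J) is listed later → (J).
That leaves (C) as the only ready step → (C).
That leaves (F) as the only ready step → (F).
(B) is the only step now ready → (B).
(D) is the only step now ready → (D).
(H) needed (J), (D) and (A), now all done → (H).

(I) → (A) → (G) → (E) → (J) → (C) → (F) → (B) → (D) → (H)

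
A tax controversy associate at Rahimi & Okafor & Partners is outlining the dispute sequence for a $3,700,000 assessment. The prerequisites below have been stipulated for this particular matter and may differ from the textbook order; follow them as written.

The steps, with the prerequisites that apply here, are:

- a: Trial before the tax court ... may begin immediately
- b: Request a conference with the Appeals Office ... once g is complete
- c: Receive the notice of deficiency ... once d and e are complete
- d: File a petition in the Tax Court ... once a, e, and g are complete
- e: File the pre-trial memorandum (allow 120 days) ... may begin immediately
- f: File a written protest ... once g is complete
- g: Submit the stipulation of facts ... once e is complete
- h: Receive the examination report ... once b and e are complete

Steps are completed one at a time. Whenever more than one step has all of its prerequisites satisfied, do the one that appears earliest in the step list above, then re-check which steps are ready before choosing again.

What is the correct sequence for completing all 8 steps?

Nothing is required for a and e. a is listed earlier → a first.
e is the only step now ready → e.
g needed e, now all done → g.
Now b, d and f have their prerequisites met. b is listed earlier, so b next.
h now also ready, so the ready set is {d, f, h}; d is listed earlier → d.
c now also ready, so the ready set is {c, f, h}; c is listed earlier → c.
f and h are both available; f is listed earlier → f.
That leaves h as the only ready step → h.

a → e → g → b → d → c → f → h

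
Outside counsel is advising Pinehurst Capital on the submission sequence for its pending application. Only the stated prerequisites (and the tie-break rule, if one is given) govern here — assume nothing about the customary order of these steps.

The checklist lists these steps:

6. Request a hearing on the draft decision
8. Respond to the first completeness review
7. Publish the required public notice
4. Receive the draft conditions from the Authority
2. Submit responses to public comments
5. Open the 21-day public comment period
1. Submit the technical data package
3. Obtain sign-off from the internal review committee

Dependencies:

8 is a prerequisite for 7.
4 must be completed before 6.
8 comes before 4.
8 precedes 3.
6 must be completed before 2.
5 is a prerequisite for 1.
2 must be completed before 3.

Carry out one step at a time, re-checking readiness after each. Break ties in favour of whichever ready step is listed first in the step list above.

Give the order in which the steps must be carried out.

Nothing is required for 8 and 5. 8 is listed earlier → 8 first.
Now 7, 4 and 5 have their prerequisites met. 7 is listed earlier, so 7 next.
Ready: 4 and 5. 4 is listed earlier → 4.
6 now also ready, so the ready set is {6, 5}; 6 is listed earlier → 6.
2 now also ready, so the ready set is {2, 5}; 2 is listed earlier → 2.
Ready: 5 and 3. 5 is listed earlier → 5.
Now 1 and 3 have their prerequisites met. 1 is listed earlier, so 1 next.
That leaves 3 as the only ready step → 3.

8, 7, 4, 6, 2, 5, 1, 3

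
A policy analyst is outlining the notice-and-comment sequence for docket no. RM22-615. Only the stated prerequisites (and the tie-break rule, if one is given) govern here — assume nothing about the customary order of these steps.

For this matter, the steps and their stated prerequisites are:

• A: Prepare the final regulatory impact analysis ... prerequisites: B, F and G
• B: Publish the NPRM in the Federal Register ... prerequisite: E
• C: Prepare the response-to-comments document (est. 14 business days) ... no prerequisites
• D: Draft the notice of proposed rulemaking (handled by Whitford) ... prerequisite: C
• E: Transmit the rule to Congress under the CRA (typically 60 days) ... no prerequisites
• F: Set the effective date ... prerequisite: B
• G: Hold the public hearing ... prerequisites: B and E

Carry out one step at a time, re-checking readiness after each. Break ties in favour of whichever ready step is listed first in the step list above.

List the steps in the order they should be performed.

C D E B F G A

Nothing is required for C and E. C is listed earlier → C first.
D now also ready, so the ready set is {D, E}; D is listed earlier → D.
E is the only step now ready → E.
That leaves B as the only ready step → B.
Now F and G have their prerequisites met. F is listed earlier, so F next.
That leaves G as the only ready step → G.
A needed B, F and G, now all done → A.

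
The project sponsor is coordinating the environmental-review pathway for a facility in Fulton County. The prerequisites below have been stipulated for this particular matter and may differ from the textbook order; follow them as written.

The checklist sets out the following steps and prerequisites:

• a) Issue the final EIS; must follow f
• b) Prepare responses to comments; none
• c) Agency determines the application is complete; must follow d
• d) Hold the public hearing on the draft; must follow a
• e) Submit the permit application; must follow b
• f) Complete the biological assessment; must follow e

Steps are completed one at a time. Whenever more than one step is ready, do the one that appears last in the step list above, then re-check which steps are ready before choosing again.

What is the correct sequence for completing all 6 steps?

b has no prerequisites → b first.
e needed b, now all done → e.
f needed e, now all done → f.
a is the only step now ready → a.
d needed a, now all done → d.
c needed d, now all done → c.

b → e → f → a → d → c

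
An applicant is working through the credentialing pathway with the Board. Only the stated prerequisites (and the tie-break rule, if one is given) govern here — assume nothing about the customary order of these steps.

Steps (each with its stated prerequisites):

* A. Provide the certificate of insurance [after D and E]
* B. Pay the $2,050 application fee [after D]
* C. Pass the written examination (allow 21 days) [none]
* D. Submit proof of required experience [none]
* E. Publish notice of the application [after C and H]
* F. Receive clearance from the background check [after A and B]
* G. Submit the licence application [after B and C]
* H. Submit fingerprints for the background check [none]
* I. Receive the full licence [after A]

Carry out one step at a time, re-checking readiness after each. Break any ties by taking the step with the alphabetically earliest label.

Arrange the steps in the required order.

Nothing is required for C, D and H. C has the earlier label → C first.
Now D and H have their prerequisites met. D has the earlier label, so D next.
B and H are both available; B has the earlier label → B.
G now also ready, so the ready set is {G, H}; G has the earlier label → G.
Next only H has its prerequisites met → H.
That leaves E as the only ready step → E.
A needed D and E, now all done → A.
F and I are both available; F has the earlier label → F.
I needed A, now all done → I.

C, D, B, G, H, E, A, F, I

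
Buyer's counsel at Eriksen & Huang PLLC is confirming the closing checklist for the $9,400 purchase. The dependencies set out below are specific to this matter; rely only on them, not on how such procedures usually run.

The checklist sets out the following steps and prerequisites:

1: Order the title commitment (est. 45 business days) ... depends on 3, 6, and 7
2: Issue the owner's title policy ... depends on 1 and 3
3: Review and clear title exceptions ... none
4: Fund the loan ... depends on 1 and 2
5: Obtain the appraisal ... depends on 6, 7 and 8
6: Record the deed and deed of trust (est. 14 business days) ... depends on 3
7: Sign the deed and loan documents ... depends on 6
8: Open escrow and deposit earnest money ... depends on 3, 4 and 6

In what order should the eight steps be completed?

3 has no prerequisites → 3 first.
6 needed 3, now all done → 6.
That leaves 7 as the only ready step → 7.
1 needed 3, 6 and 7, now all done → 1.
Next only 2 has its prerequisites met → 2.
4 needed 1 and 2, now all done → 4.
That leaves 8 as the only ready step → 8.
That leaves 5 as the only ready step → 5.

3 → 6 → 7 → 1 → 2 → 4 → 8 → 5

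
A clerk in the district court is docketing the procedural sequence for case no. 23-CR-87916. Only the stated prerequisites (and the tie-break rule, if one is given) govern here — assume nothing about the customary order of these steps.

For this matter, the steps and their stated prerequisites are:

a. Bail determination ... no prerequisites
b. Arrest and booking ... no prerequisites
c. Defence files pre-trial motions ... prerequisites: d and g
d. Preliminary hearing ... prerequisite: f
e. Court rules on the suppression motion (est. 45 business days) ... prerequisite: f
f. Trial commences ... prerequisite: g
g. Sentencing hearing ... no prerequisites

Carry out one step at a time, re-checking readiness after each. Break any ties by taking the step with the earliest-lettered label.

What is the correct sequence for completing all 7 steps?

Nothing is required for a, b and g. a has the earlier label → a first.
Now b and g have their prerequisites met. b has the earlier label, so b next.
g is the only step now ready → g.
f is the only step now ready → f.
Now d and e have their prerequisites met. d has the earlier label, so d next.
Ready: c and e. c has the earlier label → c.
e is the only step now ready → e.

a, b, g, f, d, c, e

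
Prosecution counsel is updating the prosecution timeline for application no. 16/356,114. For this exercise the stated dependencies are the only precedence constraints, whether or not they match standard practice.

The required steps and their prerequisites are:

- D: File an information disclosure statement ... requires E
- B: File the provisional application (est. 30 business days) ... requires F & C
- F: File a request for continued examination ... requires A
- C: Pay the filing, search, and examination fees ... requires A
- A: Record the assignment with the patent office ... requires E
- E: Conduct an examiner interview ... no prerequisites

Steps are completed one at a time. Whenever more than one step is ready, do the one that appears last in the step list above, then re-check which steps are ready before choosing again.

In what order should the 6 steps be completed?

Only E has no prerequisites, so it is first.
A and D are both available; A is listed later → A.
Now C, F and D have their prerequisites met. C is listed later, so C next.
Ready: F and D. F is listed later → F.
Now B and D have their prerequisites met. B is listed later, so B next.
Next only D has its prerequisites met → D.

E, A, C, F, B, D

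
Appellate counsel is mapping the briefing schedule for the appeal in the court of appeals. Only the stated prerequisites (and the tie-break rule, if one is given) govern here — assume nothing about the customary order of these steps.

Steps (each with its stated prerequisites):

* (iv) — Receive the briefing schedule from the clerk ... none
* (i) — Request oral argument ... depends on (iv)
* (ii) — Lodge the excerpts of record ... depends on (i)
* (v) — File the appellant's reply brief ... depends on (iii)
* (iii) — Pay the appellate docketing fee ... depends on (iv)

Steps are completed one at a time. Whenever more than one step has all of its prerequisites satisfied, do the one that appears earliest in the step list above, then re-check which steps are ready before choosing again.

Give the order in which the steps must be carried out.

(iv), (i), (ii), (iii), (v)

(iv) has no prerequisites → (iv) first.
(i) and (iii) are both available; (i) is listed earlier → (i).
(ii) now also ready, so the ready set is {(ii), (iii)}; (ii) is listed earlier → (ii).
Next only (iii) has its prerequisites met → (iii).
(v) needed (iii), now all done → (v).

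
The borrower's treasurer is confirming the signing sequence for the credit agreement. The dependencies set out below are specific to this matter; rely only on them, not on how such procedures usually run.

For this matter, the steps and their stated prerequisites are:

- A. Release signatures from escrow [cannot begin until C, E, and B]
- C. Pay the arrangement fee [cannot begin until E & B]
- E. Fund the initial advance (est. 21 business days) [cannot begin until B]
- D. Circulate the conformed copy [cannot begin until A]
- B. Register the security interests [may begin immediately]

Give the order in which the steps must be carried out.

B → E → C → A → D

B is the only step with nothing outstanding, so it goes first.
Next only E has its prerequisites met → E.
C needed E and B, now all done → C.
A needed C, E and B, now all done → A.
Next only D has its prerequisites met → D.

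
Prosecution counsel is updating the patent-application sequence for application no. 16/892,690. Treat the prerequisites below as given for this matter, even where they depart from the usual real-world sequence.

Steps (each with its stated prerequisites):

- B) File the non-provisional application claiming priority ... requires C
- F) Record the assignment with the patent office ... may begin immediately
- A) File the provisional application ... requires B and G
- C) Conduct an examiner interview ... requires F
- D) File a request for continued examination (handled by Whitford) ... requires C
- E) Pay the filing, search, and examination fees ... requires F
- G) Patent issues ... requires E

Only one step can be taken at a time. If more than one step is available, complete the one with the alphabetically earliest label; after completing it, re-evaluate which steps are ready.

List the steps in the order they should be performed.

F, C, B, D, E, G, A

Only F has no prerequisites, so it is first.
Now C and E have their prerequisites met. C has the earlier label, so C next.
B and D now also ready, so the ready set is {B, D, E}; B has the earlier label → B.
Now D and E have their prerequisites met. D has the earlier label, so D next.
E is the only step now ready → E.
G needed E, now all done → G.
That leaves A as the only ready step → A.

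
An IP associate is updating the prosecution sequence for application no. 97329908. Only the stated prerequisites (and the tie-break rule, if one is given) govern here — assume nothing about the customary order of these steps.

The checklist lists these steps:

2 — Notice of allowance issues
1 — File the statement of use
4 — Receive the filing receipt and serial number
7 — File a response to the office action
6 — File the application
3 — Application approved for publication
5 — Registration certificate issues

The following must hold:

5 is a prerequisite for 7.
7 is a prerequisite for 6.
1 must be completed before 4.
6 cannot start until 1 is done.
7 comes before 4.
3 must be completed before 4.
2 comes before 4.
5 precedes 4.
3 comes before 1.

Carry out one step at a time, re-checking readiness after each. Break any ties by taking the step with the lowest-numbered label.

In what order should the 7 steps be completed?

2 3 1 5 7 4 6

Nothing is required for 2, 3 and 5. 2 has the earlier label → 2 first.
Ready: 3 and 5. 3 has the earlier label → 3.
Now 1 and 5 have their prerequisites met. 1 has the earlier label, so 1 next.
That leaves 5 as the only ready step → 5.
That leaves 7 as the only ready step → 7.
Now 4 and 6 have their prerequisites met. 4 has the earlier label, so 4 next.
That leaves 6 as the only ready step → 6.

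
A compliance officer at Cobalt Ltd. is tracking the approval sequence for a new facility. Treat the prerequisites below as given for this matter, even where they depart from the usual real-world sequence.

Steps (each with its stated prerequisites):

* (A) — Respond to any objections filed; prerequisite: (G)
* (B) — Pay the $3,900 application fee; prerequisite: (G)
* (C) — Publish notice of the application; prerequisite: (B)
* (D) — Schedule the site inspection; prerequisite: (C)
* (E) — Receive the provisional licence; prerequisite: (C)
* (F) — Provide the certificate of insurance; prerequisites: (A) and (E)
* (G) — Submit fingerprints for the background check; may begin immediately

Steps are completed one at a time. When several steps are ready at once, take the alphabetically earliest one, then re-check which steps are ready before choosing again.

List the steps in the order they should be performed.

(G) is the only step with nothing outstanding, so it goes first.
(A) and (B) are both available; (A) has the earlier label → (A).
That leaves (B) as the only ready step → (B).
Next only (C) has its prerequisites met → (C).
Ready: (D) and (E). (D) has the earlier label → (D).
Next only (E) has its prerequisites met → (E).
That leaves (F) as the only ready step → (F).

(G) → (A) → (B) → (C) → (D) → (E) → (F)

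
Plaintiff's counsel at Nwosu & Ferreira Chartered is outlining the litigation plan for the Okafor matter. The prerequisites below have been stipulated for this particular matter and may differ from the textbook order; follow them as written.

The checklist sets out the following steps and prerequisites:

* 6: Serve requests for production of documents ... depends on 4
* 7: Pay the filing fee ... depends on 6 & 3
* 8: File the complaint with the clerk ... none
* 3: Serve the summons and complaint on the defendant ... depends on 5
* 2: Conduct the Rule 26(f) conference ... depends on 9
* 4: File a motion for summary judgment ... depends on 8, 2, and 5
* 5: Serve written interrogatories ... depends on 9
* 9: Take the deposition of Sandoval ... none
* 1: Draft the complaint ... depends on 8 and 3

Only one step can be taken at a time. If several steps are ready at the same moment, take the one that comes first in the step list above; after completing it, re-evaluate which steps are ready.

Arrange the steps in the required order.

8, 9, 2, 5, 3, 4, 6, 7, 1

8 and 9 have no prerequisites; 8 is listed earlier, so 8 is first.
That leaves 9 as the only ready step → 9.
Ready: 2 and 5. 2 is listed earlier → 2.
5 needed 9, now all done → 5.
Ready: 3 and 4. 3 is listed earlier → 3.
Now 4 and 1 have their prerequisites met. 4 is listed earlier, so 4 next.
6 and 1 are both available; 6 is listed earlier → 6.
Now 7 and 1 have their prerequisites met. 7 is listed earlier, so 7 next.
1 needed 8 and 3, now all done → 1.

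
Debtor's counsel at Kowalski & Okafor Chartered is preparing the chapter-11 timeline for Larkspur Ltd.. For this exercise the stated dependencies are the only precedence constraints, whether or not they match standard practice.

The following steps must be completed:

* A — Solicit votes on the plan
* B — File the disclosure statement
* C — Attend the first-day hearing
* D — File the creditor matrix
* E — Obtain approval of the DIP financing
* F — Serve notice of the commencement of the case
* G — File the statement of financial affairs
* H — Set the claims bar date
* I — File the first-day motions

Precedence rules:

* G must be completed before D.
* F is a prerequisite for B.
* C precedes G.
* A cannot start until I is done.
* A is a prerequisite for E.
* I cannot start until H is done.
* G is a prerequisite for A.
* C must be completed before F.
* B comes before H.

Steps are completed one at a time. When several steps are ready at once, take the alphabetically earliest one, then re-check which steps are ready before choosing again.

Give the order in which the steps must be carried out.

C is the only step with nothing outstanding, so it goes first.
Ready: F and G. F has the earlier label → F.
B and G are both available; B has the earlier label → B.
H now also ready, so the ready set is {G, H}; G has the earlier label → G.
Ready: D and H. D has the earlier label → D.
That leaves H as the only ready step → H.
I needed H, now all done → I.
A needed G and I, now all done → A.
E needed A, now all done → E.

C, F, B, G, D, H, I, A, E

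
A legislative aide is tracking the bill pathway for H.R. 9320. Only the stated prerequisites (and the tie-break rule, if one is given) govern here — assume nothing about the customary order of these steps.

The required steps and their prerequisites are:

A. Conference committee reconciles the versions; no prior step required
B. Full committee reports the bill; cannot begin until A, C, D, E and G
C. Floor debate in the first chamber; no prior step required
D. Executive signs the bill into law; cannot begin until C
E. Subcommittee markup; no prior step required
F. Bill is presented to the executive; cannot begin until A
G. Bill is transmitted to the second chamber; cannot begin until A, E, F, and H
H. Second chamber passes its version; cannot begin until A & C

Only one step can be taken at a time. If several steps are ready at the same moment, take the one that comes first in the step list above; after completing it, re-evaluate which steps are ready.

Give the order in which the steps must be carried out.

Nothing is required for A, C and E. A is listed earlier → A first.
Ready: C, E and F. C is listed earlier → C.
Ready: D, E, F and H. D is listed earlier → D.
E, F and H are all available; E is listed earlier → E.
Ready: F and H. F is listed earlier → F.
H needed A and C, now all done → H.
Next only G has its prerequisites met → G.
B needed A, C, D, E and G, now all done → B.

A, C, D, E, F, H, G, B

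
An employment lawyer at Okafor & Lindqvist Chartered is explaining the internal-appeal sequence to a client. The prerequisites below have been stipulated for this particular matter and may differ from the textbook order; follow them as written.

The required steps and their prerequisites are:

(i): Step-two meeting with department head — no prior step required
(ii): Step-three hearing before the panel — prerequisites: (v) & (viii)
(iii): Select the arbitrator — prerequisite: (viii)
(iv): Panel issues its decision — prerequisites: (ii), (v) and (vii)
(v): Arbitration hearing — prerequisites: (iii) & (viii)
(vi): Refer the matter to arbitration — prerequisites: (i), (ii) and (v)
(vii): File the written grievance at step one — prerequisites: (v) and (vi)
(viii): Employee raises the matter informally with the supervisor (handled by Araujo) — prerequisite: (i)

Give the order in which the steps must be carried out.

(i) → (viii) → (iii) → (v) → (ii) → (vi) → (vii) → (iv)

(i) is the only step with nothing outstanding, so it goes first.
(viii) is the only step now ready → (viii).
(iii) is the only step now ready → (iii).
(v) is the only step now ready → (v).
(ii) needed (v) and (viii), now all done → (ii).
(vi) is the only step now ready → (vi).
(vii) needed (v) and (vi), now all done → (vii).
That leaves (iv) as the only ready step → (iv).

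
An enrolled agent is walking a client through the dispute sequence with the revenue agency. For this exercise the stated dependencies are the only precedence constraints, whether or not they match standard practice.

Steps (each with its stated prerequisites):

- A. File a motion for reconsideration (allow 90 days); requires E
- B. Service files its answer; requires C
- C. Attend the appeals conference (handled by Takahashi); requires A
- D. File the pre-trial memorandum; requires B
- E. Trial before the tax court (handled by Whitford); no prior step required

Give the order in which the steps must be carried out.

E A C B D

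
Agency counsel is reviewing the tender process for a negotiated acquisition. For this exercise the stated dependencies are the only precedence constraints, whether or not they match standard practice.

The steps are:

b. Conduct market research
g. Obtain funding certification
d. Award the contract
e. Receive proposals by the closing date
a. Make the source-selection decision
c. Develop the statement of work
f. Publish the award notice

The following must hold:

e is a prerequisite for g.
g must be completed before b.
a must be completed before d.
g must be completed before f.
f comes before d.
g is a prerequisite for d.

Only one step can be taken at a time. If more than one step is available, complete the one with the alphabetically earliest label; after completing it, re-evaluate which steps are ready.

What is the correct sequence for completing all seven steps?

a → c → e → g → b → f → d

Nothing is required for a, c and e. a has the earlier label → a first.
c and e are both available; c has the earlier label → c.
e is the only step now ready → e.
That leaves g as the only ready step → g.
b and f are both available; b has the earlier label → b.
f needed g, now all done → f.
d is the only step now ready → d.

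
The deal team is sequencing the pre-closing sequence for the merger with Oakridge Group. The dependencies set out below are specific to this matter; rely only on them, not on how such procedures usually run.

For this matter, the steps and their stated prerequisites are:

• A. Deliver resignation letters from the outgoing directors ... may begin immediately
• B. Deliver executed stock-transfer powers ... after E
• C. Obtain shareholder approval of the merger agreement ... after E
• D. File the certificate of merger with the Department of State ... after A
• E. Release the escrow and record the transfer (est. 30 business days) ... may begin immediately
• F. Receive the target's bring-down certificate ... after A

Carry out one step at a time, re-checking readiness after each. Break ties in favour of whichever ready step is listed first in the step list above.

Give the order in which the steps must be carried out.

A and E have no prerequisites; A is listed earlier, so A is first.
Ready: D, E and F. D is listed earlier → D.
Now E and F have their prerequisites met. E is listed earlier, so E next.
B, C and F are all available; B is listed earlier → B.
Ready: C and F. C is listed earlier → C.
F is the only step now ready → F.

A → D → E → B → C → F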